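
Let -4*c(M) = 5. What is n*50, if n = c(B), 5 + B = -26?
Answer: -125/2 ≈ -62.500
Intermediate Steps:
B = -31 (B = -5 - 26 = -31)
c(M) = -5/4 (c(M) = -¼*5 = -5/4)
n = -5/4 ≈ -1.2500
n*50 = -5/4*50 = -125/2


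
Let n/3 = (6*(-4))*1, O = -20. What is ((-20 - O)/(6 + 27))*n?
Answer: 0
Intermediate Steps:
n = -72 (n = 3*((6*(-4))*1) = 3*(-24*1) = 3*(-24) = -72)
((-20 - O)/(6 + 27))*n = ((-20 - 1*(-20))/(6 + 27))*(-72) = ((-20 + 20)/33)*(-72) = (0*(1/33))*(-72) = 0*(-72) = 0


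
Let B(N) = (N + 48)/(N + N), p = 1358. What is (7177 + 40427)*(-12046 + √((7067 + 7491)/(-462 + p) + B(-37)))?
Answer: -573437784 + 35703*√7679609/518 ≈ -5.7325e+8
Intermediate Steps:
B(N) = (48 + N)/(2*N) (B(N) = (48 + N)/((2*N)) = (48 + N)*(1/(2*N)) = (48 + N)/(2*N))
(7177 + 40427)*(-12046 + √((7067 + 7491)/(-462 + p) + B(-37))) = (7177 + 40427)*(-12046 + √((7067 + 7491)/(-462 + 1358) + (½)*(48 - 37)/(-37))) = 47604*(-12046 + √(14558/896 + (½)*(-1/37)*11)) = 47604*(-12046 + √(14558*(1/896) - 11/74)) = 47604*(-12046 + √(7279/448 - 11/74)) = 47604*(-12046 + √(266859/16576)) = 47604*(-12046 + 3*√7679609/2072) = -573437784 + 35703*√7679609/518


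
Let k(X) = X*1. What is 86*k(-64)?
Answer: -5504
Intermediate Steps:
k(X) = X
86*k(-64) = 86*(-64) = -5504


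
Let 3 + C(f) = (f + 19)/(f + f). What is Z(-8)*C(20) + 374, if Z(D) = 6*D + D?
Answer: 2437/5 ≈ 487.40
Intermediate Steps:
C(f) = -3 + (19 + f)/(2*f) (C(f) = -3 + (f + 19)/(f + f) = -3 + (19 + f)/((2*f)) = -3 + (19 + f)*(1/(2*f)) = -3 + (19 + f)/(2*f))
Z(D) = 7*D
Z(-8)*C(20) + 374 = (7*(-8))*((½)*(19 - 5*20)/20) + 374 = -28*(19 - 100)/20 + 374 = -28*(-81)/20 + 374 = -56*(-81/40) + 374 = 567/5 + 374 = 2437/5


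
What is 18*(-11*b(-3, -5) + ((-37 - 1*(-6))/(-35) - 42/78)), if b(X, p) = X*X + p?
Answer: -357516/455 ≈ -785.75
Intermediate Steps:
b(X, p) = p + X² (b(X, p) = X² + p = p + X²)
18*(-11*b(-3, -5) + ((-37 - 1*(-6))/(-35) - 42/78)) = 18*(-11*(-5 + (-3)²) + ((-37 - 1*(-6))/(-35) - 42/78)) = 18*(-11*(-5 + 9) + ((-37 + 6)*(-1/35) - 42*1/78)) = 18*(-11*4 + (-31*(-1/35) - 7/13)) = 18*(-44 + (31/35 - 7/13)) = 18*(-44 + 158/455) = 18*(-19862/455) = -357516/455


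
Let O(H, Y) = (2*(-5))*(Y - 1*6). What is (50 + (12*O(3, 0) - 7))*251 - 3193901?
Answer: -3002388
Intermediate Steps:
O(H, Y) = 60 - 10*Y (O(H, Y) = -10*(Y - 6) = -10*(-6 + Y) = 60 - 10*Y)
(50 + (12*O(3, 0) - 7))*251 - 3193901 = (50 + (12*(60 - 10*0) - 7))*251 - 3193901 = (50 + (12*(60 + 0) - 7))*251 - 3193901 = (50 + (12*60 - 7))*251 - 3193901 = (50 + (720 - 7))*251 - 3193901 = (50 + 713)*251 - 3193901 = 763*251 - 3193901 = 191513 - 3193901 = -3002388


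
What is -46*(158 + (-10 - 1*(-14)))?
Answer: -7452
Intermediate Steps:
-46*(158 + (-10 - 1*(-14))) = -46*(158 + (-10 + 14)) = -46*(158 + 4) = -46*162 = -7452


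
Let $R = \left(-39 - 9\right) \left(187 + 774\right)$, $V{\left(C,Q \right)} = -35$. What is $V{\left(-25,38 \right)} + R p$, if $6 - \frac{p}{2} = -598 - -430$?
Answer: $-16052579$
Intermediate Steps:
$R = -46128$ ($R = \left(-48\right) 961 = -46128$)
$p = 348$ ($p = 12 - 2 \left(-598 - -430\right) = 12 - 2 \left(-598 + 430\right) = 12 - -336 = 12 + 336 = 348$)
$V{\left(-25,38 \right)} + R p = -35 - 16052544 = -16052579$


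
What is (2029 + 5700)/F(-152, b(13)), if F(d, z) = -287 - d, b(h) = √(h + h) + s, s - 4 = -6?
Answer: -7729/135 ≈ -57.252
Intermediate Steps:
s = -2 (s = 4 - 6 = -2)
b(h) = -2 + √2*√h (b(h) = √(h + h) - 2 = √(2*h) - 2 = √2*√h - 2 = -2 + √2*√h)
(2029 + 5700)/F(-152, b(13)) = (2029 + 5700)/(-287 - 1*(-152)) = 7729/(-287 + 152) = 7729/(-135) = 7729*(-1/135) = -7729/135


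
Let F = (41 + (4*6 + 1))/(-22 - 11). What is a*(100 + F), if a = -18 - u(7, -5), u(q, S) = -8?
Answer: -980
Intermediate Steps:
F = -2 (F = (41 + (24 + 1))/(-33) = (41 + 25)*(-1/33) = 66*(-1/33) = -2)
a = -10 (a = -18 - 1*(-8) = -18 + 8 = -10)
a*(100 + F) = -10*(100 - 2) = -10*98 = -980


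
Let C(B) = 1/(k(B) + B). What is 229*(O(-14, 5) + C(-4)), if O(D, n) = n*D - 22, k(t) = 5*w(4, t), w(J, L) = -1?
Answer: -189841/9 ≈ -21093.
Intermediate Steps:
k(t) = -5 (k(t) = 5*(-1) = -5)
O(D, n) = -22 + D*n (O(D, n) = D*n - 22 = -22 + D*n)
C(B) = 1/(-5 + B)
229*(O(-14, 5) + C(-4)) = 229*((-22 - 14*5) + 1/(-5 - 4)) = 229*((-22 - 70) + 1/(-9)) = 229*(-92 - ⅑) = 229*(-829/9) = -189841/9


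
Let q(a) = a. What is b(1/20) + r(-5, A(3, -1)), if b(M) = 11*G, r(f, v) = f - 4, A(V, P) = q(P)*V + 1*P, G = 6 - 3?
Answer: 24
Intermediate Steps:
G = 3
A(V, P) = P + P*V (A(V, P) = P*V + 1*P = P*V + P = P + P*V)
r(f, v) = -4 + f
b(M) = 33 (b(M) = 11*3 = 33)
b(1/20) + r(-5, A(3, -1)) = 33 + (-4 - 5) = 33 - 9 = 24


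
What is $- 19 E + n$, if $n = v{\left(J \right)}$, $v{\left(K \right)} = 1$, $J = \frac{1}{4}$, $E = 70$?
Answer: $-1329$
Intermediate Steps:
$J = \frac{1}{4} \approx 0.25$
$n = 1$
$- 19 E + n = \left(-19\right) 70 + 1 = -1330 + 1 = -1329$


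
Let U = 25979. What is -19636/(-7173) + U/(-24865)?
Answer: 301901773/178356645 ≈ 1.6927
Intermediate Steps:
-19636/(-7173) + U/(-24865) = -19636/(-7173) + 25979/(-24865) = -19636*(-1/7173) + 25979*(-1/24865) = 19636/7173 - 25979/24865 = 301901773/178356645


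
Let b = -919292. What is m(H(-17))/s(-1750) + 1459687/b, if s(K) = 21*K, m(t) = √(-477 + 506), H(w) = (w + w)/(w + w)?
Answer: -1459687/919292 - √29/36750 ≈ -1.5880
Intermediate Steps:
H(w) = 1 (H(w) = (2*w)/((2*w)) = (2*w)*(1/(2*w)) = 1)
m(t) = √29
m(H(-17))/s(-1750) + 1459687/b = √29/((21*(-1750))) + 1459687/(-919292) = √29/(-36750) + 1459687*(-1/919292) = √29*(-1/36750) - 1459687/919292 = -√29/36750 - 1459687/919292 = -1459687/919292 - √29/36750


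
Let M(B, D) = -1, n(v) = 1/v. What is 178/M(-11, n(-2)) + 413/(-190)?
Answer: -34233/190 ≈ -180.17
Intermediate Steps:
178/M(-11, n(-2)) + 413/(-190) = 178/(-1) + 413/(-190) = 178*(-1) + 413*(-1/190) = -178 - 413/190 = -34233/190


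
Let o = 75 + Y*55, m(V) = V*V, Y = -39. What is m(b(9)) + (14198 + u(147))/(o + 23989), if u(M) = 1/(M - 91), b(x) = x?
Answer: 100219673/1227464 ≈ 81.648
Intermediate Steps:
m(V) = V²
o = -2070 (o = 75 - 39*55 = 75 - 2145 = -2070)
u(M) = 1/(-91 + M)
m(b(9)) + (14198 + u(147))/(o + 23989) = 9² + (14198 + 1/(-91 + 147))/(-2070 + 23989) = 81 + (14198 + 1/56)/21919 = 81 + (14198 + 1/56)*(1/21919) = 81 + (795089/56)*(1/21919) = 81 + 795089/1227464 = 100219673/1227464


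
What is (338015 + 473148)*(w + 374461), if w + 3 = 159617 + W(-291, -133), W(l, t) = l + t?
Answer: 432877946113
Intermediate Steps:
w = 159190 (w = -3 + (159617 + (-291 - 133)) = -3 + (159617 - 424) = -3 + 159193 = 159190)
(338015 + 473148)*(w + 374461) = (338015 + 473148)*(159190 + 374461) = 811163*533651 = 432877946113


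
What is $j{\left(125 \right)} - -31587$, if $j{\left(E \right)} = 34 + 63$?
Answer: $31684$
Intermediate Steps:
$j{\left(E \right)} = 97$
$j{\left(125 \right)} - -31587 = 97 - -31587 = 97 + 31587 = 31684$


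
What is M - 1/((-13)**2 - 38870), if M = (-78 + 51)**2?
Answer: 28213030/38701 ≈ 729.00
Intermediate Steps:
M = 729 (M = (-27)**2 = 729)
M - 1/((-13)**2 - 38870) = 729 - 1/((-13)**2 - 38870) = 729 - 1/(169 - 38870) = 729 - 1/(-38701) = 729 - 1*(-1/38701) = 729 + 1/38701 = 28213030/38701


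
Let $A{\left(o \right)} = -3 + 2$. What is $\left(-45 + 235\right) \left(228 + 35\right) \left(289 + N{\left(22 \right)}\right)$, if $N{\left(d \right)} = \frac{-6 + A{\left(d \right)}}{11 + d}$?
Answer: $\frac{476214100}{33} \approx 1.4431 \cdot 10^{7}$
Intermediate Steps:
$A{\left(o \right)} = -1$
$N{\left(d \right)} = - \frac{7}{11 + d}$ ($N{\left(d \right)} = \frac{-6 - 1}{11 + d} = - \frac{7}{11 + d}$)
$\left(-45 + 235\right) \left(228 + 35\right) \left(289 + N{\left(22 \right)}\right) = \left(-45 + 235\right) \left(228 + 35\right) \left(289 - \frac{7}{11 + 22}\right) = 190 \cdot 263 \left(289 - \frac{7}{33}\right) = 49970 \left(289 - \frac{7}{33}\right) = 49970 \cdot \frac{9530}{33} = \frac{476214100}{33}$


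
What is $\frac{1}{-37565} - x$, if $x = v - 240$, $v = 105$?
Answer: $\frac{5071274}{37565} \approx 135.0$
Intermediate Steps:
$x = -135$ ($x = 105 - 240 = -135$)
$\frac{1}{-37565} - x = \frac{1}{-37565} - -135 = - \frac{1}{37565} + 135 = \frac{5071274}{37565}$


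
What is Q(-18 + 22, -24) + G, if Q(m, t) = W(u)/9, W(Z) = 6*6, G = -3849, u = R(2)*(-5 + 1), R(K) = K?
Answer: -3845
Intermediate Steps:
u = -8 (u = 2*(-5 + 1) = 2*(-4) = -8)
W(Z) = 36
Q(m, t) = 4 (Q(m, t) = 36/9 = 36*(⅑) = 4)
Q(-18 + 22, -24) + G = 4 - 3849 = -3845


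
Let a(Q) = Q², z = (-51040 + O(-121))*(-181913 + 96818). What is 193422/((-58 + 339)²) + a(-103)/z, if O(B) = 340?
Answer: 834484563760249/340662745156500 ≈ 2.4496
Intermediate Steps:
z = 4314316500 (z = (-51040 + 340)*(-181913 + 96818) = -50700*(-85095) = 4314316500)
193422/((-58 + 339)²) + a(-103)/z = 193422/((-58 + 339)²) + (-103)²/4314316500 = 193422/(281²) + 10609*(1/4314316500) = 193422/78961 + 10609/4314316500 = 834484563760249/340662745156500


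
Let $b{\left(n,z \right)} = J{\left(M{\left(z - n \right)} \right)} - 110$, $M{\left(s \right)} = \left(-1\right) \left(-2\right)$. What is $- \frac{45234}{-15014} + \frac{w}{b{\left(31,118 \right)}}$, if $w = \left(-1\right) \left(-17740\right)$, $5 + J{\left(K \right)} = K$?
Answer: $- \frac{130618459}{848291} \approx -153.98$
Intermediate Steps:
$M{\left(s \right)} = 2$
$J{\left(K \right)} = -5 + K$
$w = 17740$
$b{\left(n,z \right)} = -113$ ($b{\left(n,z \right)} = \left(-5 + 2\right) - 110 = -3 - 110 = -113$)
$- \frac{45234}{-15014} + \frac{w}{b{\left(31,118 \right)}} = - \frac{45234}{-15014} + \frac{17740}{-113} = \left(-45234\right) \left(- \frac{1}{15014}\right) + 17740 \left(- \frac{1}{113}\right) = \frac{22617}{7507} - \frac{17740}{113} = - \frac{130618459}{848291}$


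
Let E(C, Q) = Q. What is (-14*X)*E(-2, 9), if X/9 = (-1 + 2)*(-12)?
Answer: 13608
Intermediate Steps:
X = -108 (X = 9*((-1 + 2)*(-12)) = 9*(1*(-12)) = 9*(-12) = -108)
(-14*X)*E(-2, 9) = -14*(-108)*9 = 1512*9 = 13608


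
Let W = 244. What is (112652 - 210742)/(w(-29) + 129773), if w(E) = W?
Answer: -98090/130017 ≈ -0.75444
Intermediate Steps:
w(E) = 244
(112652 - 210742)/(w(-29) + 129773) = (112652 - 210742)/(244 + 129773) = -98090/130017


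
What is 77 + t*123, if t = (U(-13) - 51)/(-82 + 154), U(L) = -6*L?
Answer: 985/8 ≈ 123.13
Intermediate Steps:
t = 3/8 (t = (-6*(-13) - 51)/(-82 + 154) = (78 - 51)/72 = 27*(1/72) = 3/8 ≈ 0.37500)
77 + t*123 = 77 + (3/8)*123 = 77 + 369/8 = 985/8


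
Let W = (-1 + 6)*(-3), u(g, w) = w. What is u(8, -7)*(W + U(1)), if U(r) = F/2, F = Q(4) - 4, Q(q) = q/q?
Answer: 231/2 ≈ 115.50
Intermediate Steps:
Q(q) = 1
W = -15 (W = 5*(-3) = -15)
F = -3 (F = 1 - 4 = -3)
U(r) = -3/2
u(8, -7)*(W + U(1)) = -7*(-15 - 3/2) = -7*(-33/2) = 231/2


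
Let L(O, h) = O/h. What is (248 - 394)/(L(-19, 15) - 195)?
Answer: 1095/1472 ≈ 0.74389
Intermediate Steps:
(248 - 394)/(L(-19, 15) - 195) = (248 - 394)/(-19/15 - 195) = -146/(-19*1/15 - 195) = -146/(-19/15 - 195) = -146/(-2944/15) = -146*(-15/2944) = 1095/1472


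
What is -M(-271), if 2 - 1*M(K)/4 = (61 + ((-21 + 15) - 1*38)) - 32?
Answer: -68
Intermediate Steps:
M(K) = 68 (M(K) = 8 - 4*((61 + ((-21 + 15) - 1*38)) - 32) = 8 - 4*((61 + (-6 - 38)) - 32) = 8 - 4*((61 - 44) - 32) = 8 - 4*(17 - 32) = 8 - 4*(-15) = 8 + 60 = 68)
-M(-271) = -1*68 = -68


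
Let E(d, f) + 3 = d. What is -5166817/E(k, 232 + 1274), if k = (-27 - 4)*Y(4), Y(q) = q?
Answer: 5166817/127 ≈ 40684.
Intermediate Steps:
k = -124 (k = (-27 - 4)*4 = -31*4 = -124)
E(d, f) = -3 + d
-5166817/E(k, 232 + 1274) = -5166817/(-3 - 124) = -5166817/(-127) = -5166817*(-1/127) = 5166817/127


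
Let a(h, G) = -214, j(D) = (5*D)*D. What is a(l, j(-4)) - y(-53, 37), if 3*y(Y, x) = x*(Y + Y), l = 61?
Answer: 3280/3 ≈ 1093.3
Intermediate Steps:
j(D) = 5*D**2
y(Y, x) = 2*Y*x/3 (y(Y, x) = (x*(Y + Y))/3 = (x*(2*Y))/3 = (2*Y*x)/3 = 2*Y*x/3)
a(l, j(-4)) - y(-53, 37) = -214 - 2*(-53)*37/3 = -214 - 1*(-3922/3) = -214 + 3922/3 = 3280/3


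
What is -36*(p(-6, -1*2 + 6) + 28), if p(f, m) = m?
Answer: -1152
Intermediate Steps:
-36*(p(-6, -1*2 + 6) + 28) = -36*((-1*2 + 6) + 28) = -36*((-2 + 6) + 28) = -36*(4 + 28) = -36*32 = -1152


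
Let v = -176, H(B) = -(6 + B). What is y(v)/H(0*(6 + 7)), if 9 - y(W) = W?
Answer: -185/6 ≈ -30.833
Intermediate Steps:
H(B) = -6 - B
y(W) = 9 - W
y(v)/H(0*(6 + 7)) = (9 - 1*(-176))/(-6 - 0*(6 + 7)) = (9 + 176)/(-6 - 0*13) = 185/(-6 - 1*0) = 185/(-6 + 0) = 185/(-6) = 185*(-⅙) = -185/6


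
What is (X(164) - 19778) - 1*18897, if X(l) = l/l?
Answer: -38674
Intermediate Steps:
X(l) = 1
(X(164) - 19778) - 1*18897 = (1 - 19778) - 1*18897 = -19777 - 18897 = -38674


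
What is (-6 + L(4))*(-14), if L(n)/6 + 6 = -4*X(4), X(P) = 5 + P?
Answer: 3612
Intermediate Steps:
L(n) = -252 (L(n) = -36 + 6*(-4*(5 + 4)) = -36 + 6*(-4*9) = -36 + 6*(-36) = -36 - 216 = -252)
(-6 + L(4))*(-14) = (-6 - 252)*(-14) = -258*(-14) = 3612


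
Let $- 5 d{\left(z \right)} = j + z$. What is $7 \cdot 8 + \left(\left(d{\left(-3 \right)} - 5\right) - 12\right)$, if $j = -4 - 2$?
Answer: $\frac{204}{5} \approx 40.8$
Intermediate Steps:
$j = -6$
$d{\left(z \right)} = \frac{6}{5} - \frac{z}{5}$ ($d{\left(z \right)} = - \frac{-6 + z}{5} = \frac{6}{5} - \frac{z}{5}$)
$7 \cdot 8 + \left(\left(d{\left(-3 \right)} - 5\right) - 12\right) = 7 \cdot 8 + \left(\left(\left(\frac{6}{5} - - \frac{3}{5}\right) - 5\right) - 12\right) = 56 + \left(\left(\left(\frac{6}{5} + \frac{3}{5}\right) - 5\right) - 12\right) = 56 + \left(\left(\frac{9}{5} - 5\right) - 12\right) = 56 - \frac{76}{5} = \frac{204}{5}$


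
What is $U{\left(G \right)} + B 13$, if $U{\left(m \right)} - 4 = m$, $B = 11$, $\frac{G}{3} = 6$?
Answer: $165$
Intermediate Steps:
$G = 18$ ($G = 3 \cdot 6 = 18$)
$U{\left(m \right)} = 4 + m$
$U{\left(G \right)} + B 13 = \left(4 + 18\right) + 11 \cdot 13 = 22 + 143 = 165$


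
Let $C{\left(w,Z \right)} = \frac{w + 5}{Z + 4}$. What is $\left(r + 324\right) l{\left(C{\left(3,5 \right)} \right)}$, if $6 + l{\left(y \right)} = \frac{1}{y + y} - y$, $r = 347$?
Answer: $- \frac{611281}{144} \approx -4245.0$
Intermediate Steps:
$C{\left(w,Z \right)} = \frac{5 + w}{4 + Z}$
$l{\left(y \right)} = -6 + \frac{1}{2 y} - y$ ($l{\left(y \right)} = -6 - \left(y - \frac{1}{y + y}\right) = -6 - \left(y - \frac{1}{2 y}\right) = -6 + \frac{1}{2 y} - y$)
$\left(r + 324\right) l{\left(C{\left(3,5 \right)} \right)} = \left(347 + 324\right) \left(-6 + \frac{1}{2 \frac{5 + 3}{4 + 5}} - \frac{5 + 3}{4 + 5}\right) = 671 \left(-6 + \frac{1}{2 \cdot \frac{1}{9} \cdot 8} - \frac{1}{9} \cdot 8\right) = 671 \left(-6 + \frac{1}{2 \cdot \frac{8}{9}} - \frac{8}{9}\right) = 671 \left(-6 + \frac{1}{2} \cdot \frac{9}{8} - \frac{8}{9}\right) = 671 \left(-6 + \frac{9}{16} - \frac{8}{9}\right) = 671 \left(- \frac{911}{144}\right) = - \frac{611281}{144}$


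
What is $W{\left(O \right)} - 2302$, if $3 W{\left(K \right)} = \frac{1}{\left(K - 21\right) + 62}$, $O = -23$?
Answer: $- \frac{124307}{54} \approx -2302.0$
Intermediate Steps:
$W{\left(K \right)} = \frac{1}{3 \left(41 + K\right)}$ ($W{\left(K \right)} = \frac{1}{3 \left(\left(K - 21\right) + 62\right)} = \frac{1}{3 \left(\left(-21 + K\right) + 62\right)} = \frac{1}{3 \left(41 + K\right)}$)
$W{\left(O \right)} - 2302 = \frac{1}{3 \left(41 - 23\right)} - 2302 = \frac{1}{3 \cdot 18} - 2302 = \frac{1}{3} \cdot \frac{1}{18} - 2302 = \frac{1}{54} - 2302 = - \frac{124307}{54}$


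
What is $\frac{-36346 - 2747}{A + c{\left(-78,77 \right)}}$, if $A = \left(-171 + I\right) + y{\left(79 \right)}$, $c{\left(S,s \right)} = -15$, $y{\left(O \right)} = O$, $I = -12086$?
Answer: $\frac{39093}{12193} \approx 3.2062$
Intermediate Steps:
$A = -12178$ ($A = \left(-171 - 12086\right) + 79 = -12257 + 79 = -12178$)
$\frac{-36346 - 2747}{A + c{\left(-78,77 \right)}} = \frac{-36346 - 2747}{-12178 - 15} = - \frac{39093}{-12193} = \left(-39093\right) \left(- \frac{1}{12193}\right) = \frac{39093}{12193}$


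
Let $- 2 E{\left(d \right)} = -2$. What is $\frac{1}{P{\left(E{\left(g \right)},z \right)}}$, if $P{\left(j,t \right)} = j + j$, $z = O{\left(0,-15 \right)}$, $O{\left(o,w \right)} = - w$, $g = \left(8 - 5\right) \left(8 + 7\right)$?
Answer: $\frac{1}{2} \approx 0.5$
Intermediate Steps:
$g = 45$ ($g = 3 \cdot 15 = 45$)
$E{\left(d \right)} = 1$ ($E{\left(d \right)} = \left(- \frac{1}{2}\right) \left(-2\right) = 1$)
$z = 15$ ($z = \left(-1\right) \left(-15\right) = 15$)
$P{\left(j,t \right)} = 2 j$
$\frac{1}{P{\left(E{\left(g \right)},z \right)}} = \frac{1}{2 \cdot 1} = \frac{1}{2}$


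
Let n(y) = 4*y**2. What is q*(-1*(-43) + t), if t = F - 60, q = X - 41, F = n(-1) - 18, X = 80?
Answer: -1209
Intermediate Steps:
F = -14 (F = 4*(-1)**2 - 18 = 4*1 - 18 = 4 - 18 = -14)
q = 39 (q = 80 - 41 = 39)
t = -74 (t = -14 - 60 = -74)
q*(-1*(-43) + t) = 39*(-1*(-43) - 74) = 39*(43 - 74) = 39*(-31) = -1209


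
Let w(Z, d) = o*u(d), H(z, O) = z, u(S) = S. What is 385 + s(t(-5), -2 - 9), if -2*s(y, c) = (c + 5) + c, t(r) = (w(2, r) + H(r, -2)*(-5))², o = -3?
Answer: 787/2 ≈ 393.50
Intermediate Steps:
w(Z, d) = -3*d
t(r) = 64*r² (t(r) = (-3*r + r*(-5))² = (-3*r - 5*r)² = (-8*r)² = 64*r²)
s(y, c) = -5/2 - c (s(y, c) = -((c + 5) + c)/2 = -((5 + c) + c)/2 = -(5 + 2*c)/2 = -5/2 - c)
385 + s(t(-5), -2 - 9) = 385 + (-5/2 - (-2 - 9)) = 385 + (-5/2 - 1*(-11)) = 385 + (-5/2 + 11) = 385 + 17/2 = 787/2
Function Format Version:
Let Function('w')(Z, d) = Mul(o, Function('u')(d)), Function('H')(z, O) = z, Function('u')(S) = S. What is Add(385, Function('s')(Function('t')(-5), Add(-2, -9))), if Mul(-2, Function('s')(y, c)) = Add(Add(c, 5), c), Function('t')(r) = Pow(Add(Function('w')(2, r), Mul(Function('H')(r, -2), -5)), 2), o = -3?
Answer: Rational(787, 2) ≈ 393.50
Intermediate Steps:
Function('w')(Z, d) = Mul(-3, d)
Function('t')(r) = Mul(64, Pow(r, 2)) (Function('t')(r) = Pow(Add(Mul(-3, r), Mul(r, -5)), 2) = Pow(Add(Mul(-3, r), Mul(-5, r)), 2) = Pow(Mul(-8, r), 2) = Mul(64, Pow(r, 2)))
Function('s')(y, c) = Add(Rational(-5, 2), Mul(-1, c)) (Function('s')(y, c) = Mul(Rational(-1, 2), Add(Add(c, 5), c)) = Mul(Rational(-1, 2), Add(Add(5, c), c)) = Mul(Rational(-1, 2), Add(5, Mul(2, c))) = Add(Rational(-5, 2), Mul(-1, c)))
Add(385, Function('s')(Function('t')(-5), Add(-2, -9))) = Add(385, Add(Rational(-5, 2), Mul(-1, Add(-2, -9)))) = Add(385, Add(Rational(-5, 2), Mul(-1, -11))) = Add(385, Add(Rational(-5, 2), 11)) = Add(385, Rational(17, 2)) = Rational(787, 2)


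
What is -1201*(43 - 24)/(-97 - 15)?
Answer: 22819/112 ≈ 203.74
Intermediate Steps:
-1201*(43 - 24)/(-97 - 15) = -22819/(-112) = -22819*(-1)/112 = -1201*(-19/112) = 22819/112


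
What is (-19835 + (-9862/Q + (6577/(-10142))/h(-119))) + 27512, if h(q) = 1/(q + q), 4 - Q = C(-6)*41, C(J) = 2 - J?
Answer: 6458467361/821502 ≈ 7861.8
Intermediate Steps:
Q = -324 (Q = 4 - (2 - 1*(-6))*41 = 4 - (2 + 6)*41 = 4 - 8*41 = 4 - 1*328 = 4 - 328 = -324)
h(q) = 1/(2*q)
(-19835 + (-9862/Q + (6577/(-10142))/h(-119))) + 27512 = (-19835 + (-9862/(-324) + (6577/(-10142))/(((1/2)/(-119))))) + 27512 = (-19835 + (-9862*(-1/324) + (6577*(-1/10142))/(((1/2)*(-1/119))))) + 27512 = (-19835 + (4931/162 - 6577/(10142*(-1/238)))) + 27512 = (-19835 + (4931/162 - 6577/10142*(-238))) + 27512 = (-19835 + (4931/162 + 782663/5071)) + 27512 = (-19835 + 151796507/821502) + 27512 = -16142695663/821502 + 27512 = 6458467361/821502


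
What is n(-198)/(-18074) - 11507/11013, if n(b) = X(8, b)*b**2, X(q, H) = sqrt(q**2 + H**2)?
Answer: -11507/11013 - 39204*sqrt(9817)/9037 ≈ -430.87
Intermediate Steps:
X(q, H) = sqrt(H**2 + q**2)
n(b) = b**2*sqrt(64 + b**2) (n(b) = sqrt(b**2 + 8**2)*b**2 = sqrt(b**2 + 64)*b**2 = sqrt(64 + b**2)*b**2 = b**2*sqrt(64 + b**2))
n(-198)/(-18074) - 11507/11013 = ((-198)**2*sqrt(64 + (-198)**2))/(-18074) - 11507/11013 = (39204*sqrt(64 + 39204))*(-1/18074) - 11507*1/11013 = (39204*sqrt(39268))*(-1/18074) - 11507/11013 = (39204*(2*sqrt(9817)))*(-1/18074) - 11507/11013 = (78408*sqrt(9817))*(-1/18074) - 11507/11013 = -39204*sqrt(9817)/9037 - 11507/11013 = -11507/11013 - 39204*sqrt(9817)/9037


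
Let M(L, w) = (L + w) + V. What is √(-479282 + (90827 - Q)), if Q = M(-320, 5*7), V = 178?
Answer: 2*I*√97087 ≈ 623.18*I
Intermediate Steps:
M(L, w) = 178 + L + w (M(L, w) = (L + w) + 178 = 178 + L + w)
Q = -107 (Q = 178 - 320 + 5*7 = 178 - 320 + 35 = -107)
√(-479282 + (90827 - Q)) = √(-479282 + (90827 - 1*(-107))) = √(-479282 + (90827 + 107)) = √(-479282 + 90934) = √(-388348) = 2*I*√97087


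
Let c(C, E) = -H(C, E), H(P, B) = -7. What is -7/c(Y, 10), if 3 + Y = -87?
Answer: -1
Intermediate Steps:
Y = -90 (Y = -3 - 87 = -90)
c(C, E) = 7 (c(C, E) = -1*(-7) = 7)
-7/c(Y, 10) = -7/7 = -7*⅐ = -1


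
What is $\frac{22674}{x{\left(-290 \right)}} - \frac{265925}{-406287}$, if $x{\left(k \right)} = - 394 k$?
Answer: $\frac{19798370969}{23211176310} \approx 0.85297$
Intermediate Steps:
$\frac{22674}{x{\left(-290 \right)}} - \frac{265925}{-406287} = \frac{22674}{\left(-394\right) \left(-290\right)} - \frac{265925}{-406287} = \frac{22674}{114260} - - \frac{265925}{406287} = 22674 \cdot \frac{1}{114260} + \frac{265925}{406287} = \frac{11337}{57130} + \frac{265925}{406287} = \frac{19798370969}{23211176310}$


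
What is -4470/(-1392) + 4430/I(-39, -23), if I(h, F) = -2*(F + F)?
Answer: 274075/5336 ≈ 51.363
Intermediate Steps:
I(h, F) = -4*F
-4470/(-1392) + 4430/I(-39, -23) = -4470/(-1392) + 4430/((-4*(-23))) = -4470*(-1/1392) + 4430/92 = 745/232 + 4430*(1/92) = 745/232 + 2215/46 = 274075/5336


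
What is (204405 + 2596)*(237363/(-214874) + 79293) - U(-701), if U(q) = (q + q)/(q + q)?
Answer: 3526834748384845/214874 ≈ 1.6414e+10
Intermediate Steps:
U(q) = 1 (U(q) = (2*q)/((2*q)) = (2*q)*(1/(2*q)) = 1)
(204405 + 2596)*(237363/(-214874) + 79293) - U(-701) = (204405 + 2596)*(237363/(-214874) + 79293) - 1*1 = 207001*(237363*(-1/214874) + 79293) - 1 = 207001*(-237363/214874 + 79293) - 1 = 207001*(17037766719/214874) - 1 = 3526834748599719/214874 - 1 = 3526834748384845/214874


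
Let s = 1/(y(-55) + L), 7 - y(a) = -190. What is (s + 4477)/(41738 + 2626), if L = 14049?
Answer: 21259781/210669848 ≈ 0.10092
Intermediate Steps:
y(a) = 197 (y(a) = 7 - 1*(-190) = 7 + 190 = 197)
s = 1/14246 (s = 1/(197 + 14049) = 1/14246 ≈ 7.0195e-5)
(s + 4477)/(41738 + 2626) = (1/14246 + 4477)/(41738 + 2626) = (63779343/14246)/44364 = (63779343/14246)*(1/44364) = 21259781/210669848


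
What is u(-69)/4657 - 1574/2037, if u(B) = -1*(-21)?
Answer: -7287341/9486309 ≈ -0.76820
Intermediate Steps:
u(B) = 21
u(-69)/4657 - 1574/2037 = 21/4657 - 1574/2037 = -7287341/9486309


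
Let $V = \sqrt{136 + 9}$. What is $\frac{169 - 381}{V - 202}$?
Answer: $\frac{42824}{40659} + \frac{212 \sqrt{145}}{40659} \approx 1.116$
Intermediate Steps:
$V = \sqrt{145} \approx 12.042$
$\frac{169 - 381}{V - 202} = \frac{169 - 381}{\sqrt{145} - 202} = - \frac{212}{-202 + \sqrt{145}}$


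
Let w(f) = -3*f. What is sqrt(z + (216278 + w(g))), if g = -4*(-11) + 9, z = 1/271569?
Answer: 2*sqrt(3984679029384282)/271569 ≈ 464.89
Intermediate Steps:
z = 1/271569 ≈ 3.6823e-6
g = 53 (g = 44 + 9 = 53)
sqrt(z + (216278 + w(g))) = sqrt(1/271569 + (216278 - 3*53)) = sqrt(1/271569 + (216278 - 159)) = sqrt(1/271569 + 216119) = sqrt(58691220712/271569) = 2*sqrt(3984679029384282)/271569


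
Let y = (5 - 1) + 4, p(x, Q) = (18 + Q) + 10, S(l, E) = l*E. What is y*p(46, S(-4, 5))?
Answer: 64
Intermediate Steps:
S(l, E) = E*l
p(x, Q) = 28 + Q
y = 8 (y = 4 + 4 = 8)
y*p(46, S(-4, 5)) = 8*(28 + 5*(-4)) = 8*(28 - 20) = 8*8 = 64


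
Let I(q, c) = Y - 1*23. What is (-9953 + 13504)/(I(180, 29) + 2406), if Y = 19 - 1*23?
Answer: 3551/2379 ≈ 1.4926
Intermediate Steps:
Y = -4 (Y = 19 - 23 = -4)
I(q, c) = -27 (I(q, c) = -4 - 1*23 = -4 - 23 = -27)
(-9953 + 13504)/(I(180, 29) + 2406) = (-9953 + 13504)/(-27 + 2406) = 3551/2379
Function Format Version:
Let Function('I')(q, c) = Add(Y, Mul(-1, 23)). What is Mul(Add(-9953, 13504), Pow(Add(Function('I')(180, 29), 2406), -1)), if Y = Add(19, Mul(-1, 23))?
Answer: Rational(3551, 2379) ≈ 1.4926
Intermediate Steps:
Y = -4 (Y = Add(19, -23) = -4)
Function('I')(q, c) = -27 (Function('I')(q, c) = Add(-4, Mul(-1, 23)) = Add(-4, -23) = -27)
Mul(Add(-9953, 13504), Pow(Add(Function('I')(180, 29), 2406), -1)) = Mul(Add(-9953, 13504), Pow(Add(-27, 2406), -1)) = Mul(3551, Pow(2379, -1)) = Mul(3551, Rational(1, 2379)) = Rational(3551, 2379)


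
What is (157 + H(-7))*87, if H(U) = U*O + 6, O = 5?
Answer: 11136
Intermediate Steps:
H(U) = 6 + 5*U (H(U) = U*5 + 6 = 5*U + 6 = 6 + 5*U)
(157 + H(-7))*87 = (157 + (6 + 5*(-7)))*87 = (157 + (6 - 35))*87 = (157 - 29)*87 = 128*87 = 11136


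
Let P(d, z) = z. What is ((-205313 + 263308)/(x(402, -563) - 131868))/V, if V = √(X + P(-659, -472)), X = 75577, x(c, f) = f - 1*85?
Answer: -11599*√8345/663507612 ≈ -0.0015969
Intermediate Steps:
x(c, f) = -85 + f (x(c, f) = f - 85 = -85 + f)
V = 3*√8345 (V = √(75577 - 472) = √75105 = 3*√8345 ≈ 274.05)
((-205313 + 263308)/(x(402, -563) - 131868))/V = ((-205313 + 263308)/((-85 - 563) - 131868))/((3*√8345)) = (57995/(-648 - 131868))*(√8345/25035) = (57995/(-132516))*(√8345/25035) = (57995*(-1/132516))*(√8345/25035) = -11599*√8345/663507612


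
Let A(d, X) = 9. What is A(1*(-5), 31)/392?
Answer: 9/392 ≈ 0.022959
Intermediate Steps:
A(1*(-5), 31)/392 = 9/392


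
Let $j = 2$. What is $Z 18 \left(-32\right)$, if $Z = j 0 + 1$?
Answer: $-576$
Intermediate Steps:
$Z = 1$ ($Z = 2 \cdot 0 + 1 = 0 + 1 = 1$)
$Z 18 \left(-32\right) = 1 \cdot 18 \left(-32\right) = 18 \left(-32\right) = -576$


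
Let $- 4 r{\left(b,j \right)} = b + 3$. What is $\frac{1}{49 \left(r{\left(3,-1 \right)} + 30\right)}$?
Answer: $\frac{2}{2793} \approx 0.00071608$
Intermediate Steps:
$r{\left(b,j \right)} = - \frac{3}{4} - \frac{b}{4}$ ($r{\left(b,j \right)} = - \frac{b + 3}{4} = - \frac{3 + b}{4} = - \frac{3}{4} - \frac{b}{4}$)
$\frac{1}{49 \left(r{\left(3,-1 \right)} + 30\right)} = \frac{1}{49 \left(\left(- \frac{3}{4} - \frac{3}{4}\right) + 30\right)} = \frac{1}{49 \left(- \frac{3}{2} + 30\right)} = \frac{1}{49 \cdot \frac{57}{2}} = \frac{1}{\frac{2793}{2}} = \frac{2}{2793}$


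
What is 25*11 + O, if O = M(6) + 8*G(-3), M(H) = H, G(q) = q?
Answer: 257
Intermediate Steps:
O = -18 (O = 6 + 8*(-3) = 6 - 24 = -18)
25*11 + O = 25*11 - 18 = 275 - 18 = 257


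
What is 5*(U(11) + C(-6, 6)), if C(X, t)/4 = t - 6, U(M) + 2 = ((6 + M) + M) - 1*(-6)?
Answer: 160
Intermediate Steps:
U(M) = 10 + 2*M (U(M) = -2 + (((6 + M) + M) - 1*(-6)) = -2 + ((6 + 2*M) + 6) = -2 + (12 + 2*M) = 10 + 2*M)
C(X, t) = -24 + 4*t (C(X, t) = 4*(t - 6) = 4*(-6 + t) = -24 + 4*t)
5*(U(11) + C(-6, 6)) = 5*((10 + 2*11) + (-24 + 4*6)) = 5*((10 + 22) + (-24 + 24)) = 5*(32 + 0) = 5*32 = 160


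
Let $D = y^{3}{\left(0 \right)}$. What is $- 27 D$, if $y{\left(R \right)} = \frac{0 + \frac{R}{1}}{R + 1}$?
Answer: $0$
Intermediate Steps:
$y{\left(R \right)} = \frac{R}{1 + R}$ ($y{\left(R \right)} = \frac{0 + R 1}{1 + R} = \frac{0 + R}{1 + R} = \frac{R}{1 + R}$)
$D = 0$ ($D = \left(\frac{0}{1 + 0}\right)^{3} = \left(\frac{0}{1}\right)^{3} = \left(0 \cdot 1\right)^{3} = 0^{3} = 0$)
$- 27 D = \left(-27\right) 0 = 0$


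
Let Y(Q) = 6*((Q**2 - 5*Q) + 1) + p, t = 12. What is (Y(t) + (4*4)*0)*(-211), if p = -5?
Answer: -106555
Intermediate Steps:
Y(Q) = 1 - 30*Q + 6*Q**2 (Y(Q) = 6*((Q**2 - 5*Q) + 1) - 5 = 6*(1 + Q**2 - 5*Q) - 5 = (6 - 30*Q + 6*Q**2) - 5 = 1 - 30*Q + 6*Q**2)
(Y(t) + (4*4)*0)*(-211) = ((1 - 30*12 + 6*12**2) + (4*4)*0)*(-211) = ((1 - 360 + 6*144) + 16*0)*(-211) = ((1 - 360 + 864) + 0)*(-211) = (505 + 0)*(-211) = 505*(-211) = -106555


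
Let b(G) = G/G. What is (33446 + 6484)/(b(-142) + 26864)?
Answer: 2662/1791 ≈ 1.4863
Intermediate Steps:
b(G) = 1
(33446 + 6484)/(b(-142) + 26864) = (33446 + 6484)/(1 + 26864) = 39930/26865 = 39930*(1/26865) = 2662/1791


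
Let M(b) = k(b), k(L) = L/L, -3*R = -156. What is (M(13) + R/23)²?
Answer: 5625/529 ≈ 10.633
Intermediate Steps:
R = 52 (R = -⅓*(-156) = 52)
k(L) = 1
M(b) = 1
(M(13) + R/23)² = (1 + 52/23)² = (75/23)² = 5625/529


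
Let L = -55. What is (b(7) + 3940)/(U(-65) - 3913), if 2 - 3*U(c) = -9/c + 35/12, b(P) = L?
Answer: -9090900/9157243 ≈ -0.99275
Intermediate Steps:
b(P) = -55
U(c) = -11/36 + 3/c (U(c) = ⅔ - (-9/c + 35/12)/3 = ⅔ - (35/12 - 9/c)/3 = ⅔ + (-35/36 + 3/c) = -11/36 + 3/c)
(b(7) + 3940)/(U(-65) - 3913) = (-55 + 3940)/((-11/36 + 3/(-65)) - 3913) = 3885/((-11/36 + 3*(-1/65)) - 3913) = 3885/((-11/36 - 3/65) - 3913) = 3885/(-823/2340 - 3913) = 3885/(-9157243/2340) = 3885*(-2340/9157243) = -9090900/9157243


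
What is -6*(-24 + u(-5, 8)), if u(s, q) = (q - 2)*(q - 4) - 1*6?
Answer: 36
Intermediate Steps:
u(s, q) = -6 + (-4 + q)*(-2 + q) (u(s, q) = (-2 + q)*(-4 + q) - 6 = (-4 + q)*(-2 + q) - 6 = -6 + (-4 + q)*(-2 + q))
-6*(-24 + u(-5, 8)) = -6*(-24 + (2 + 8**2 - 6*8)) = -6*(-24 + (2 + 64 - 48)) = -6*(-24 + 18) = -6*(-6) = 36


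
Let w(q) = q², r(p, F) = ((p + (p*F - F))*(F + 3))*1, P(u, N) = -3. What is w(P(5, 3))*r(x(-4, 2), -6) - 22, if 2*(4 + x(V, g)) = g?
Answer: -589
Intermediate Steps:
x(V, g) = -4 + g/2
r(p, F) = (3 + F)*(p - F + F*p) (r(p, F) = ((p + (F*p - F))*(3 + F))*1 = ((p + (-F + F*p))*(3 + F))*1 = ((p - F + F*p)*(3 + F))*1 = ((3 + F)*(p - F + F*p))*1 = (3 + F)*(p - F + F*p))
w(P(5, 3))*r(x(-4, 2), -6) - 22 = (-3)²*(-1*(-6)² - 3*(-6) + 3*(-4 + (½)*2) + (-4 + (½)*2)*(-6)² + 4*(-6)*(-4 + (½)*2)) - 22 = 9*(-1*36 + 18 + 3*(-4 + 1) + (-4 + 1)*36 + 4*(-6)*(-4 + 1)) - 22 = 9*(-36 + 18 + 3*(-3) - 3*36 + 4*(-6)*(-3)) - 22 = 9*(-36 + 18 - 9 - 108 + 72) - 22 = 9*(-63) - 22 = -567 - 22 = -589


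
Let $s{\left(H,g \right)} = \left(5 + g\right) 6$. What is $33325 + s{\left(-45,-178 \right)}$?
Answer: $32287$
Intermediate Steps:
$s{\left(H,g \right)} = 30 + 6 g$
$33325 + s{\left(-45,-178 \right)} = 33325 + \left(30 + 6 \left(-178\right)\right) = 33325 + \left(30 - 1068\right) = 33325 - 1038 = 32287$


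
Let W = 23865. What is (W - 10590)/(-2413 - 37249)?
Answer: -13275/39662 ≈ -0.33470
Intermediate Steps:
(W - 10590)/(-2413 - 37249) = (23865 - 10590)/(-2413 - 37249) = 13275/(-39662) = 13275*(-1/39662) = -13275/39662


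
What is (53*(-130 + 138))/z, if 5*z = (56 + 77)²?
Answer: 2120/17689 ≈ 0.11985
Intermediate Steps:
z = 17689/5 (z = (56 + 77)²/5 = (⅕)*133² = (⅕)*17689 = 17689/5 ≈ 3537.8)
(53*(-130 + 138))/z = (53*(-130 + 138))/(17689/5) = (53*8)*(5/17689) = 424*(5/17689) = 2120/17689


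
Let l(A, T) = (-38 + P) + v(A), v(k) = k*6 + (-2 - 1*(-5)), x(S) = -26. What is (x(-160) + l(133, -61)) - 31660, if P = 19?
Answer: -30904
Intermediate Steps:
v(k) = 3 + 6*k (v(k) = 6*k + (-2 + 5) = 6*k + 3 = 3 + 6*k)
l(A, T) = -16 + 6*A (l(A, T) = (-38 + 19) + (3 + 6*A) = -19 + (3 + 6*A) = -16 + 6*A)
(x(-160) + l(133, -61)) - 31660 = (-26 + (-16 + 6*133)) - 31660 = (-26 + (-16 + 798)) - 31660 = (-26 + 782) - 31660 = 756 - 31660 = -30904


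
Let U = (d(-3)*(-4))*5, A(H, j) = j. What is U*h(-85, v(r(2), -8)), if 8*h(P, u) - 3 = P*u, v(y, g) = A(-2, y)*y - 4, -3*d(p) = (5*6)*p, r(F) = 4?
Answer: 76275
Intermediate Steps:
d(p) = -10*p (d(p) = -5*6*p/3 = -10*p)
v(y, g) = -4 + y² (v(y, g) = y*y - 4 = y² - 4 = -4 + y²)
h(P, u) = 3/8 + P*u/8 (h(P, u) = 3/8 + (P*u)/8 = 3/8 + P*u/8)
U = -600 (U = (-10*(-3)*(-4))*5 = (30*(-4))*5 = -120*5 = -600)
U*h(-85, v(r(2), -8)) = -600*(3/8 + (⅛)*(-85)*(-4 + 4²)) = -600*(3/8 + (⅛)*(-85)*(-4 + 16)) = -600*(3/8 + (⅛)*(-85)*12) = -600*(3/8 - 255/2) = -600*(-1017/8) = 76275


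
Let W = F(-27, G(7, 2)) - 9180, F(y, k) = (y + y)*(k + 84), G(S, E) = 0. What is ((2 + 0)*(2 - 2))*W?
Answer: 0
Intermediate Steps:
F(y, k) = 2*y*(84 + k) (F(y, k) = (2*y)*(84 + k) = 2*y*(84 + k))
W = -13716 (W = 2*(-27)*(84 + 0) - 9180 = 2*(-27)*84 - 9180 = -4536 - 9180 = -13716)
((2 + 0)*(2 - 2))*W = ((2 + 0)*(2 - 2))*(-13716) = (2*0)*(-13716) = 0*(-13716) = 0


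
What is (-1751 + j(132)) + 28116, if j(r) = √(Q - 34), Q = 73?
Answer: 26365 + √39 ≈ 26371.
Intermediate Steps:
j(r) = √39 (j(r) = √(73 - 34) = √39)
(-1751 + j(132)) + 28116 = (-1751 + √39) + 28116 = 26365 + √39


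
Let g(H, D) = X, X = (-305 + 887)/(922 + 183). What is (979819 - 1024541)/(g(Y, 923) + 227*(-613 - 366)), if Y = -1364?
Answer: 49417810/245566883 ≈ 0.20124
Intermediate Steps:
X = 582/1105 ≈ 0.52670
g(H, D) = 582/1105
(979819 - 1024541)/(g(Y, 923) + 227*(-613 - 366)) = (979819 - 1024541)/(582/1105 + 227*(-613 - 366)) = -44722/(582/1105 + 227*(-979)) = -44722/(582/1105 - 222233) = -44722/(-245566883/1105) = -44722*(-1105/245566883) = 49417810/245566883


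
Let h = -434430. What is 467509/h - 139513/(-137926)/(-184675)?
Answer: -595410432268202/553278840792075 ≈ -1.0761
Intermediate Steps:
467509/h - 139513/(-137926)/(-184675) = 467509/(-434430) - 139513/(-137926)/(-184675) = 467509*(-1/434430) - 139513*(-1/137926)*(-1/184675) = -467509/434430 + (139513/137926)*(-1/184675) = -467509/434430 - 139513/25471484050 = -595410432268202/553278840792075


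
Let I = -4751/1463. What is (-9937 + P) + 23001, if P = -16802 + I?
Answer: -5473445/1463 ≈ -3741.2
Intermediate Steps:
I = -4751/1463 (I = -4751*1/1463 = -4751/1463 ≈ -3.2474)
P = -24586077/1463 (P = -16802 - 4751/1463 = -24586077/1463 ≈ -16805.)
(-9937 + P) + 23001 = (-9937 - 24586077/1463) + 23001 = -39123908/1463 + 23001 = -5473445/1463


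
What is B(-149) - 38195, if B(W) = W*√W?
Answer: -38195 - 149*I*√149 ≈ -38195.0 - 1818.8*I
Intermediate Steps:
B(W) = W^(3/2)
B(-149) - 38195 = (-149)^(3/2) - 38195 = -149*I*√149 - 38195 = -38195 - 149*I*√149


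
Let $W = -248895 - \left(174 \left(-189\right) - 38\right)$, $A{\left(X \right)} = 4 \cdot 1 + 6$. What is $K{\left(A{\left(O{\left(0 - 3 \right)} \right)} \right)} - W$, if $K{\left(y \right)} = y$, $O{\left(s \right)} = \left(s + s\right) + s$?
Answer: $215981$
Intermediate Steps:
$O{\left(s \right)} = 3 s$ ($O{\left(s \right)} = 2 s + s = 3 s$)
$A{\left(X \right)} = 10$ ($A{\left(X \right)} = 4 + 6 = 10$)
$W = -215971$ ($W = -248895 - \left(-32886 - 38\right) = -248895 - -32924 = -248895 + 32924 = -215971$)
$K{\left(A{\left(O{\left(0 - 3 \right)} \right)} \right)} - W = 10 - -215971 = 10 + 215971 = 215981$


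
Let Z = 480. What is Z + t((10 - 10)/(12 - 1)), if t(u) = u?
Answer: 480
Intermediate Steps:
Z + t((10 - 10)/(12 - 1)) = 480 + (10 - 10)/(12 - 1) = 480 + 0/11 = 480 + 0*(1/11) = 480 + 0 = 480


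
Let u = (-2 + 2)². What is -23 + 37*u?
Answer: -23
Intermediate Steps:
u = 0 (u = 0² = 0)
-23 + 37*u = -23 + 37*0 = -23 + 0 = -23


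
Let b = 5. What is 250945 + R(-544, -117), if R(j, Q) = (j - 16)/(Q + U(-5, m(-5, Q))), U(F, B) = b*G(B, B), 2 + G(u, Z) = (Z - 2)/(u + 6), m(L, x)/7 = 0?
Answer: 48433225/193 ≈ 2.5095e+5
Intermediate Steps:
m(L, x) = 0 (m(L, x) = 7*0 = 0)
G(u, Z) = -2 + (-2 + Z)/(6 + u) (G(u, Z) = -2 + (Z - 2)/(u + 6) = -2 + (-2 + Z)/(6 + u))
U(F, B) = 5*(-14 - B)/(6 + B) (U(F, B) = 5*((-14 + B - 2*B)/(6 + B)) = 5*((-14 - B)/(6 + B)) = 5*(-14 - B)/(6 + B))
R(j, Q) = (-16 + j)/(-35/3 + Q) (R(j, Q) = (j - 16)/(Q + 5*(-14 - 1*0)/(6 + 0)) = (-16 + j)/(Q + 5*(-14 + 0)/6) = (-16 + j)/(Q + 5*(⅙)*(-14)) = (-16 + j)/(Q - 35/3) = (-16 + j)/(-35/3 + Q))
250945 + R(-544, -117) = 250945 + 3*(-16 - 544)/(-35 + 3*(-117)) = 250945 + 3*(-560)/(-35 - 351) = 250945 + 3*(-560)/(-386) = 250945 + 3*(-1/386)*(-560) = 250945 + 840/193 = 48433225/193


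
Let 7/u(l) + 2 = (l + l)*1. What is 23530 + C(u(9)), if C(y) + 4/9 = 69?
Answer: 212387/9 ≈ 23599.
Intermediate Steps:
u(l) = 7/(-2 + 2*l) (u(l) = 7/(-2 + (l + l)*1) = 7/(-2 + (2*l)*1) = 7/(-2 + 2*l))
C(y) = 617/9 (C(y) = -4/9 + 69 = 617/9)
23530 + C(u(9)) = 23530 + 617/9 = 212387/9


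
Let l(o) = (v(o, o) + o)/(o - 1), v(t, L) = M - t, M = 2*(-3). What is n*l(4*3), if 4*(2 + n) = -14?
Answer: 3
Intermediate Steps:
M = -6
v(t, L) = -6 - t
n = -11/2 (n = -2 + (¼)*(-14) = -2 - 7/2 = -11/2 ≈ -5.5000)
l(o) = -6/(-1 + o) (l(o) = ((-6 - o) + o)/(o - 1) = -6/(-1 + o))
n*l(4*3) = -(-33)/(-1 + 4*3) = -(-33)/(-1 + 12) = -(-33)/11 = -11/2*(-6/11) = 3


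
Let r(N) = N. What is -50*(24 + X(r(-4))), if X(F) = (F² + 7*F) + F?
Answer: -400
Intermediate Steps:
X(F) = F² + 8*F
-50*(24 + X(r(-4))) = -50*(24 - 4*(8 - 4)) = -50*(24 - 4*4) = -50*(24 - 16) = -50*8 = -400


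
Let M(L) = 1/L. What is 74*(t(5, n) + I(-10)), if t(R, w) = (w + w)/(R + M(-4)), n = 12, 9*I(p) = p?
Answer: 49876/171 ≈ 291.67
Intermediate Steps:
I(p) = p/9
M(L) = 1/L
t(R, w) = 2*w/(-¼ + R) (t(R, w) = (w + w)/(R + 1/(-4)) = (2*w)/(R - ¼) = (2*w)/(-¼ + R) = 2*w/(-¼ + R))
74*(t(5, n) + I(-10)) = 74*(8*12/(-1 + 4*5) + (⅑)*(-10)) = 74*(8*12/(-1 + 20) - 10/9) = 74*(8*12/19 - 10/9) = 74*(8*12*(1/19) - 10/9) = 74*(96/19 - 10/9) = 74*(674/171) = 49876/171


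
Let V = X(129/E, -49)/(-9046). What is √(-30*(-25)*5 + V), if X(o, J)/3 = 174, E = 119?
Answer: √76714553247/4523 ≈ 61.237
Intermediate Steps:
X(o, J) = 522 (X(o, J) = 3*174 = 522)
V = -261/4523 (V = 522/(-9046) = 522*(-1/9046) = -261/4523 ≈ -0.057705)
√(-30*(-25)*5 + V) = √(-30*(-25)*5 - 261/4523) = √(750*5 - 261/4523) = √(3750 - 261/4523) = √(16960989/4523) = √76714553247/4523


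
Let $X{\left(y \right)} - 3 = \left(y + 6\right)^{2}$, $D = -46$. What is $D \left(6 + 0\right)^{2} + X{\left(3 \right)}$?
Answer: $-1572$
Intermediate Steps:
$X{\left(y \right)} = 3 + \left(6 + y\right)^{2}$ ($X{\left(y \right)} = 3 + \left(y + 6\right)^{2} = 3 + \left(6 + y\right)^{2}$)
$D \left(6 + 0\right)^{2} + X{\left(3 \right)} = - 46 \left(6 + 0\right)^{2} + \left(3 + \left(6 + 3\right)^{2}\right) = - 46 \cdot 6^{2} + \left(3 + 9^{2}\right) = \left(-46\right) 36 + \left(3 + 81\right) = -1656 + 84 = -1572$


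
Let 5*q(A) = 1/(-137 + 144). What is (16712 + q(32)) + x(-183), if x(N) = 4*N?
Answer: 559301/35 ≈ 15980.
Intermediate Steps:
q(A) = 1/35 (q(A) = 1/(5*(-137 + 144)) = (1/5)/7 = (1/5)*(1/7) = 1/35)
(16712 + q(32)) + x(-183) = (16712 + 1/35) + 4*(-183) = 584921/35 - 732 = 559301/35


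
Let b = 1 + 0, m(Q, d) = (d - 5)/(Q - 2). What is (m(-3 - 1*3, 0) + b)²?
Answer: 169/64 ≈ 2.6406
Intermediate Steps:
m(Q, d) = (-5 + d)/(-2 + Q)
b = 1
(m(-3 - 1*3, 0) + b)² = ((-5 + 0)/(-2 + (-3 - 1*3)) + 1)² = (-5/(-2 + (-3 - 3)) + 1)² = (-5/(-2 - 6) + 1)² = (-5/(-8) + 1)² = (-⅛*(-5) + 1)² = (5/8 + 1)² = (13/8)² = 169/64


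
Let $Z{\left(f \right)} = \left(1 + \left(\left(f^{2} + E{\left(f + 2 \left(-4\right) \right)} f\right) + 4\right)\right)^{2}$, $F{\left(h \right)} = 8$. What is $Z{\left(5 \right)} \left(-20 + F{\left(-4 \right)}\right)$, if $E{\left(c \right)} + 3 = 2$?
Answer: $-7500$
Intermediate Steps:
$E{\left(c \right)} = -1$ ($E{\left(c \right)} = -3 + 2 = -1$)
$Z{\left(f \right)} = \left(5 + f^{2} - f\right)^{2}$ ($Z{\left(f \right)} = \left(1 + \left(\left(f^{2} - f\right) + 4\right)\right)^{2} = \left(1 + \left(4 + f^{2} - f\right)\right)^{2} = \left(5 + f^{2} - f\right)^{2}$)
$Z{\left(5 \right)} \left(-20 + F{\left(-4 \right)}\right) = \left(5 + 5^{2} - 5\right)^{2} \left(-20 + 8\right) = \left(5 + 25 - 5\right)^{2} \left(-12\right) = 25^{2} \left(-12\right) = 625 \left(-12\right) = -7500$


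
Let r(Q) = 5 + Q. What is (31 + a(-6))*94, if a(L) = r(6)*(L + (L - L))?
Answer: -3290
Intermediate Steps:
a(L) = 11*L (a(L) = (5 + 6)*(L + (L - L)) = 11*(L + 0) = 11*L)
(31 + a(-6))*94 = (31 + 11*(-6))*94 = (31 - 66)*94 = -35*94 = -3290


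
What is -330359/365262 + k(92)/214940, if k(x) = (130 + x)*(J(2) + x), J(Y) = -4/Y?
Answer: -3185471435/3925470714 ≈ -0.81149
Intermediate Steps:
k(x) = (-2 + x)*(130 + x) (k(x) = (130 + x)*(-4/2 + x) = (130 + x)*(-4*1/2 + x) = (130 + x)*(-2 + x) = (-2 + x)*(130 + x))
-330359/365262 + k(92)/214940 = -330359/365262 + (-260 + 92**2 + 128*92)/214940 = -330359*1/365262 + (-260 + 8464 + 11776)*(1/214940) = -330359/365262 + 19980*(1/214940) = -330359/365262 + 999/10747 = -3185471435/3925470714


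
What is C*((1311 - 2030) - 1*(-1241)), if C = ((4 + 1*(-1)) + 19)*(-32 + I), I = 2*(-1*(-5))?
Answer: -252648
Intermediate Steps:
I = 10 (I = 2*5 = 10)
C = -484 (C = ((4 + 1*(-1)) + 19)*(-32 + 10) = ((4 - 1) + 19)*(-22) = (3 + 19)*(-22) = 22*(-22) = -484)
C*((1311 - 2030) - 1*(-1241)) = -484*((1311 - 2030) - 1*(-1241)) = -484*(-719 + 1241) = -484*522 = -252648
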